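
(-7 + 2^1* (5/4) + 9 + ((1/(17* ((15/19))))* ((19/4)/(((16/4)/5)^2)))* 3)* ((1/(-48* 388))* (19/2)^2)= -2419061/81051648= -0.03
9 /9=1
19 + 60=79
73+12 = 85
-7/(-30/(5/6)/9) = 7/4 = 1.75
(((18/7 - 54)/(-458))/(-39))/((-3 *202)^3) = 5/386467965702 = 0.00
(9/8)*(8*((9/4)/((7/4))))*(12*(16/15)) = 5184/35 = 148.11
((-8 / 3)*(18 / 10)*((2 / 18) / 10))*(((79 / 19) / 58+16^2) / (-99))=0.14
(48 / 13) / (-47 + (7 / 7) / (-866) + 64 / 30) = -623520 / 7576829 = -0.08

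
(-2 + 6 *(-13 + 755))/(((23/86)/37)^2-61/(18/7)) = -405511216200/2161709213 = -187.59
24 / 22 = 12 / 11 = 1.09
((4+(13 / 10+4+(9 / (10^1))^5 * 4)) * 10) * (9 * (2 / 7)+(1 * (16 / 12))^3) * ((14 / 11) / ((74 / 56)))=1270764908 / 2289375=555.07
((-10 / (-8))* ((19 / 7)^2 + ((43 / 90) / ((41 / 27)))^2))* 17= 1045491653 / 6589520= 158.66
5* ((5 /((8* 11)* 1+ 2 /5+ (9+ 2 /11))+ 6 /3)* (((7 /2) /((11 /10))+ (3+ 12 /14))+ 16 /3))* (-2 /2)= -157318610 /1239777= -126.89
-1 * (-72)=72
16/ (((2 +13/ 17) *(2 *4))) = 34/ 47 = 0.72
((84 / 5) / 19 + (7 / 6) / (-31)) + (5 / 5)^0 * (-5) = -73391 / 17670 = -4.15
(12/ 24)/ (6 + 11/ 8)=4/ 59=0.07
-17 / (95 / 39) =-663 / 95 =-6.98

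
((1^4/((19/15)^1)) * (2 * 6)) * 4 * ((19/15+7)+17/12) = 6972/19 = 366.95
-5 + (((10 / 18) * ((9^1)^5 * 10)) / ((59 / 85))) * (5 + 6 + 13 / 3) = 427558205 / 59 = 7246749.24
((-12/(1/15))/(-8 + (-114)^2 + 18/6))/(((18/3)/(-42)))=1260/12991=0.10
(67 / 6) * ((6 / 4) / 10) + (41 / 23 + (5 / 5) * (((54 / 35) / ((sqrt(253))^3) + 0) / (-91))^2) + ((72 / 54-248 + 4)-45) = -1120545752479218151 / 3942681350407800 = -284.21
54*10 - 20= 520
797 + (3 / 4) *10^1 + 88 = 1785 / 2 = 892.50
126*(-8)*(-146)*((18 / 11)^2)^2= 15449107968 / 14641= 1055194.86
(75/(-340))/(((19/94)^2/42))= -1391670/6137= -226.77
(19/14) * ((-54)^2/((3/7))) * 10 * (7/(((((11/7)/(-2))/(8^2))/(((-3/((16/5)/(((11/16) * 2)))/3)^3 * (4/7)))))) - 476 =2443636951/1024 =2386364.21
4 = 4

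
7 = 7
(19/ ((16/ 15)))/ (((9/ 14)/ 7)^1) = 4655/ 24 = 193.96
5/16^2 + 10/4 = 645/256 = 2.52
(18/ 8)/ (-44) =-0.05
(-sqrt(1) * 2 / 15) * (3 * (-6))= 12 / 5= 2.40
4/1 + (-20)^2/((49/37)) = 14996/49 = 306.04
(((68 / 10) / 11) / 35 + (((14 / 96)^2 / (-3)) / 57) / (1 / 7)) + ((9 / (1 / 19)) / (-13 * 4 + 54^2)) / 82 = 97516295959 / 5566038508800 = 0.02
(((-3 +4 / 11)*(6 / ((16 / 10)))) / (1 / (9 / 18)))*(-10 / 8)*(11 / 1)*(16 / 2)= 2175 / 4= 543.75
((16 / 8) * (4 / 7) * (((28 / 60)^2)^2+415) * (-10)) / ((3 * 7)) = -336188416 / 1488375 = -225.88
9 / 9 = 1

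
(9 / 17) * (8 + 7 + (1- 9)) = 3.71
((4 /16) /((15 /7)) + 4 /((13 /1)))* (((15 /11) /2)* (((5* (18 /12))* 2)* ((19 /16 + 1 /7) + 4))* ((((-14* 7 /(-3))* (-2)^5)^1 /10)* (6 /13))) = -4149747 /3718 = -1116.12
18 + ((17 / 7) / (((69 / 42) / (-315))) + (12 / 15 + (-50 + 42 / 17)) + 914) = 820354 / 1955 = 419.62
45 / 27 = 5 / 3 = 1.67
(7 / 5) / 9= 7 / 45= 0.16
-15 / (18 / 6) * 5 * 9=-225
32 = 32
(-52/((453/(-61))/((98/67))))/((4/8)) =621712/30351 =20.48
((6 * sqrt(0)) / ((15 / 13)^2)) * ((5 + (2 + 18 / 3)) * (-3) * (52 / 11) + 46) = 0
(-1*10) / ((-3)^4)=-10 / 81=-0.12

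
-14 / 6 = -7 / 3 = -2.33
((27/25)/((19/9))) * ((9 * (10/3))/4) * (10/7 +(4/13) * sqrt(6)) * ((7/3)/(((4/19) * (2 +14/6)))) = 5103 * sqrt(6)/1690 +729/52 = 21.42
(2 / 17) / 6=1 / 51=0.02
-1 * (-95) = 95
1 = 1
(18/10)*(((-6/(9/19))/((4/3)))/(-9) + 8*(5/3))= 259/10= 25.90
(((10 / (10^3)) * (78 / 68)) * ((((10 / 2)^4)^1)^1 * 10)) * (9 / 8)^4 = 31984875 / 278528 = 114.84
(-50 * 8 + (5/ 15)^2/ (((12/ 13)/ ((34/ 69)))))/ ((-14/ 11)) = 16391969/ 52164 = 314.24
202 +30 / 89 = 18008 / 89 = 202.34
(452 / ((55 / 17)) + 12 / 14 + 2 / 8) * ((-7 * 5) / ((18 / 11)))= -216857 / 72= -3011.90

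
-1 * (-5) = 5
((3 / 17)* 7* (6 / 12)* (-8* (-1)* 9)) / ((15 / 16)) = 47.44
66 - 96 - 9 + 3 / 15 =-194 / 5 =-38.80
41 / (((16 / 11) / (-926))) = -208813 / 8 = -26101.62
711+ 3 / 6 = 1423 / 2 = 711.50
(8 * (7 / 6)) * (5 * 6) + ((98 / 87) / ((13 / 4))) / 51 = 16151072 / 57681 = 280.01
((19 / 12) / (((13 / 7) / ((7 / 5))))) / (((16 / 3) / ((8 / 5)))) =931 / 2600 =0.36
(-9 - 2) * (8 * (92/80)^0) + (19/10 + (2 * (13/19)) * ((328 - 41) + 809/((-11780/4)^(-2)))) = 1824284136761/190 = 9601495456.64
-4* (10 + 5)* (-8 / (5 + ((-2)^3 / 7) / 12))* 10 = 100800 / 103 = 978.64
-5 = -5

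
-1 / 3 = -0.33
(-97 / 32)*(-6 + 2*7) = -97 / 4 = -24.25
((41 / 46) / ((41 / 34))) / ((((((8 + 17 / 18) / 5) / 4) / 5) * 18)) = 1700 / 3703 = 0.46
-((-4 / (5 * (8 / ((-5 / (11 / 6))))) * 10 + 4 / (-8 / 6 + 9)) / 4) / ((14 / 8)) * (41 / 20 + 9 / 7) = -1.55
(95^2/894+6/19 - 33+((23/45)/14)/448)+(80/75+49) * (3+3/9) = 115298664473/799021440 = 144.30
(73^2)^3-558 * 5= 151334223499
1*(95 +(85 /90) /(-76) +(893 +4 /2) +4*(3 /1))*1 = 1370719 /1368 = 1001.99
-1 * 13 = -13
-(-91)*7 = 637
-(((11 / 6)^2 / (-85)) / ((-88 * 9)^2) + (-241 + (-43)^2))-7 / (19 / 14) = -486202175981 / 301397760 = -1613.16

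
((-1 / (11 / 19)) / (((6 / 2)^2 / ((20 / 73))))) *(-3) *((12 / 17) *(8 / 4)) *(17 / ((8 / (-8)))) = -3040 / 803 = -3.79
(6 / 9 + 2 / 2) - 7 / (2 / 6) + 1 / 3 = -19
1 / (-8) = -1 / 8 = -0.12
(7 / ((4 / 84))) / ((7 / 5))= 105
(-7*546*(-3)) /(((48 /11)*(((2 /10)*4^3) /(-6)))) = -315315 /256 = -1231.70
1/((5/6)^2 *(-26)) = -18/325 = -0.06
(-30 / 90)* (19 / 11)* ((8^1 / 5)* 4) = -608 / 165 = -3.68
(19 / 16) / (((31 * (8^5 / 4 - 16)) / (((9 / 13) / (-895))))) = -0.00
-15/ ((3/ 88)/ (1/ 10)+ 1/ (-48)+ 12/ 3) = -7920/ 2281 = -3.47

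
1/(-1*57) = -1/57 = -0.02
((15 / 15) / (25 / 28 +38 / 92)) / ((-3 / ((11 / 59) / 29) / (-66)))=155848 / 1438951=0.11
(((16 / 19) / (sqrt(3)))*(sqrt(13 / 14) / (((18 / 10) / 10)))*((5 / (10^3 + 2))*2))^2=0.00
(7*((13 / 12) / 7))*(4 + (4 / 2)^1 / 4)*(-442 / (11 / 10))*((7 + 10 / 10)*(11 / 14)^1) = -12312.86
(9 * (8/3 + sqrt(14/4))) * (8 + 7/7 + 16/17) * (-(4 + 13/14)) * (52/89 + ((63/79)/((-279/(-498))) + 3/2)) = -15283443006/3705337 - 22925164509 * sqrt(14)/29642696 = -7018.45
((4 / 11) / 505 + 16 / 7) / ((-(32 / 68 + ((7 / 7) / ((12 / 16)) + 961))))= -4534308 / 1909370155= -0.00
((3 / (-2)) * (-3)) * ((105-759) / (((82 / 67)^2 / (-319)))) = 4214349513 / 6724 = 626762.27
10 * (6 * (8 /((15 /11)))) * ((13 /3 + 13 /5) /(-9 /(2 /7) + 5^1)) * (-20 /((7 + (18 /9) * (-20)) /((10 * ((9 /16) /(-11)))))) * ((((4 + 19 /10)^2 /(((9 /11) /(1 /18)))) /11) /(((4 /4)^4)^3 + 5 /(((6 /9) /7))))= 2896192 /25264305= 0.11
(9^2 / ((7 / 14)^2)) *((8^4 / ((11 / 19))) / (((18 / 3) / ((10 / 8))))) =5253120 / 11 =477556.36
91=91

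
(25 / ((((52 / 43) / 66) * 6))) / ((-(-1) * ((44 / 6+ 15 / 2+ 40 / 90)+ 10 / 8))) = 21285 / 1547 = 13.76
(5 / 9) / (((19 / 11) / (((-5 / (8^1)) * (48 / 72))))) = -275 / 2052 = -0.13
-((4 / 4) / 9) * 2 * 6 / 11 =-4 / 33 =-0.12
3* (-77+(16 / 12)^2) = -677 / 3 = -225.67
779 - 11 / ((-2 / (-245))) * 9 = -22697 / 2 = -11348.50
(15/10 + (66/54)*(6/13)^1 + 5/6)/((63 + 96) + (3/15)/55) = 31075/1705314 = 0.02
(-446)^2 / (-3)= -198916 / 3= -66305.33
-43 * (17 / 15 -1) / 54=-43 / 405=-0.11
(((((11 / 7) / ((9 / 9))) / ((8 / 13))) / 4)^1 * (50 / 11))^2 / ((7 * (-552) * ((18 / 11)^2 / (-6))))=12780625 / 2617380864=0.00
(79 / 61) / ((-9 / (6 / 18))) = -79 / 1647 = -0.05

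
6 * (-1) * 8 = -48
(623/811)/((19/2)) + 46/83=812232/1278947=0.64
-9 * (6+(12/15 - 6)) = -36/5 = -7.20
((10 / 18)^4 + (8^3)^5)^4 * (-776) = -2203642257002756810154188049694087384955993440463867851000940586942513416 / 1853020188851841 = -1189216539711942633055343000000000000000000000000000000000.00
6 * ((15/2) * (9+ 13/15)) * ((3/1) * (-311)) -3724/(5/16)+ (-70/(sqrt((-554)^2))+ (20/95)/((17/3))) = -190648783429/447355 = -426168.89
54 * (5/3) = 90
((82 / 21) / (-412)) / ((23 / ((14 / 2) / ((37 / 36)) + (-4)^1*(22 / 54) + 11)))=-662765 / 99398502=-0.01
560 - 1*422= 138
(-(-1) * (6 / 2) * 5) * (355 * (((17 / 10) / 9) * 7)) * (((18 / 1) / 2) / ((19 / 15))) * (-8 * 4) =-30416400 / 19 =-1600863.16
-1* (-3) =3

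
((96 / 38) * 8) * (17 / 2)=3264 / 19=171.79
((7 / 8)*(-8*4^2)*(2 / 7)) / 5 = -32 / 5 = -6.40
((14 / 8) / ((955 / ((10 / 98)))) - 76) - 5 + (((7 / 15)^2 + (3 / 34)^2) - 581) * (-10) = 398299321559 / 69550740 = 5726.74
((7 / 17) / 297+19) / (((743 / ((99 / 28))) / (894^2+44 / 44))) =38338599653 / 530502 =72268.53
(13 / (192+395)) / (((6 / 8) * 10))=0.00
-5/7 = -0.71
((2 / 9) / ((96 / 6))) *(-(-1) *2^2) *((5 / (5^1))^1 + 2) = 1 / 6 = 0.17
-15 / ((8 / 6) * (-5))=9 / 4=2.25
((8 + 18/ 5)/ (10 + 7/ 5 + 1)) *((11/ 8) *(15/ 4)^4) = 16149375/ 63488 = 254.37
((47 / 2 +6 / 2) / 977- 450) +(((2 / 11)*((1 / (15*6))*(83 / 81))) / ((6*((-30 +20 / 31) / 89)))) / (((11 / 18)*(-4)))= -235257522093031 / 522826504200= -449.97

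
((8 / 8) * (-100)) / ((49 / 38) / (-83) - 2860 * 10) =315400 / 90204449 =0.00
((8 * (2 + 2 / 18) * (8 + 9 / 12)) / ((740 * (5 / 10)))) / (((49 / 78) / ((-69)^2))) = 783978 / 259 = 3026.94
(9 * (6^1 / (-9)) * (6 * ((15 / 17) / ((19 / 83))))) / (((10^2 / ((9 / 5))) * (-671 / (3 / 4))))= 60507 / 21673300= 0.00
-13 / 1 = -13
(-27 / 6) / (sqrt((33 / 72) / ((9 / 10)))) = -27 * sqrt(165) / 55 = -6.31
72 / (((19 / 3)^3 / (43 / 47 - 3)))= -190512 / 322373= -0.59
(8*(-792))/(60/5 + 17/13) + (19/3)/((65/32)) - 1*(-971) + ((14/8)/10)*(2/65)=25846601/51900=498.01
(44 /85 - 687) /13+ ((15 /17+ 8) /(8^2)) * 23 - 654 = -49759599 /70720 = -703.61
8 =8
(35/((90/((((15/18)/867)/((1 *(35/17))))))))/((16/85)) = 5/5184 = 0.00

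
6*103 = 618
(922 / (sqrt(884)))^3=97972181 * sqrt(221) / 48841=29820.46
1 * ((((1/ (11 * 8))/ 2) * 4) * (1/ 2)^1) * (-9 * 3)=-27/ 88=-0.31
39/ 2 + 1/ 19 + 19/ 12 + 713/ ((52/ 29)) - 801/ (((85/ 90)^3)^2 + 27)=20943733409113/ 53720654169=389.86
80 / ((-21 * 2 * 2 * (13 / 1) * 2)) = -10 / 273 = -0.04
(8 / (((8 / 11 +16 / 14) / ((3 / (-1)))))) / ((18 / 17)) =-1309 / 108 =-12.12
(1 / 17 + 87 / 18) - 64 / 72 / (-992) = 92831 / 18972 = 4.89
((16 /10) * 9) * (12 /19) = 864 /95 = 9.09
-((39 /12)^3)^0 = -1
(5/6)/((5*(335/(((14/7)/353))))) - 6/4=-1064293/709530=-1.50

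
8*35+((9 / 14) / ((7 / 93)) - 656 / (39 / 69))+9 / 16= -8882451 / 10192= -871.51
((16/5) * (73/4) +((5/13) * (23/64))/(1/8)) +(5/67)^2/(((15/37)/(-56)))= 411322181/7002840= 58.74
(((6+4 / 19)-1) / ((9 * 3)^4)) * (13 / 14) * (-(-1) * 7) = 0.00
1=1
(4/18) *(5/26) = 5/117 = 0.04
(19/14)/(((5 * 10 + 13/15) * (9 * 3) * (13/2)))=95/624897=0.00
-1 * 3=-3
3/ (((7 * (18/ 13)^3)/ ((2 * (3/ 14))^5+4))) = 148233787/ 228709656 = 0.65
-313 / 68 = -4.60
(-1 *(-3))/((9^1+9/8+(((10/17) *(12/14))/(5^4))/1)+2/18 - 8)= 3213000/2395739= 1.34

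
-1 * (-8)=8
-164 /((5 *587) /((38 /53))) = -6232 /155555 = -0.04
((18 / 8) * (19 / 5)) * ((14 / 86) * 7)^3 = 20117979 / 1590140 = 12.65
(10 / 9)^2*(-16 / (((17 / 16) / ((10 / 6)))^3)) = -819200000 / 10744731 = -76.24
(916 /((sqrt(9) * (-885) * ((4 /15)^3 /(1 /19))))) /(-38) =17175 /681568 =0.03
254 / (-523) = -254 / 523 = -0.49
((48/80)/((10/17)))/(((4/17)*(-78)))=-289/5200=-0.06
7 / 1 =7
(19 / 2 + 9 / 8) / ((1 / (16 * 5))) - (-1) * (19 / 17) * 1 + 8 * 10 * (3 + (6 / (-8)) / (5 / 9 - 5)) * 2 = 1358.12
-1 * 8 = -8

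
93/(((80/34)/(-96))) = -18972/5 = -3794.40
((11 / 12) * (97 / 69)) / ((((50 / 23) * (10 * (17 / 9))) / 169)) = 180323 / 34000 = 5.30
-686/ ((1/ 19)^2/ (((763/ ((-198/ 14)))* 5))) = 6613386430/ 99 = 66801883.13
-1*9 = -9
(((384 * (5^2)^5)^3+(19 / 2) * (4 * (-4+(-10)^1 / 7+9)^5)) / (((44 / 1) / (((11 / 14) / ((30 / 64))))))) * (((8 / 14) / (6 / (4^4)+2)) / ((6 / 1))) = 181515600000000000000000076000000000 / 1919678733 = 94555196596012922543534830.00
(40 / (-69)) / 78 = -20 / 2691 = -0.01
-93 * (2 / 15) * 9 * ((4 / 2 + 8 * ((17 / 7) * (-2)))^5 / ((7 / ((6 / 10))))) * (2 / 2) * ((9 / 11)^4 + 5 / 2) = 82598210153971124832 / 43062475225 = 1918101774.74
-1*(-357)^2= -127449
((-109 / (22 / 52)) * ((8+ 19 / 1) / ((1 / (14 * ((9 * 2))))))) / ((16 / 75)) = -180773775 / 22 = -8216989.77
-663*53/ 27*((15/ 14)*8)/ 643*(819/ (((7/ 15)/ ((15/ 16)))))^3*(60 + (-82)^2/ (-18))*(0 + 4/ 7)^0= 55835002097632265625/ 2304512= 24228557758706.51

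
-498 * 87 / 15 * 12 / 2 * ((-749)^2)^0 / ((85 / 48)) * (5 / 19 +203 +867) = -16915856832 / 1615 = -10474214.76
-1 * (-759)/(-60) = -253/20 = -12.65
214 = 214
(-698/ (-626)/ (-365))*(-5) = 349/ 22849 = 0.02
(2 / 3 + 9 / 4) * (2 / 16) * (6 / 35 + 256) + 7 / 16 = 563 / 6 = 93.83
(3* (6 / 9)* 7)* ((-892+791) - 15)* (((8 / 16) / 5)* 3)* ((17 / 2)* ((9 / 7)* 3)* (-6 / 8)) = 119799 / 10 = 11979.90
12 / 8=1.50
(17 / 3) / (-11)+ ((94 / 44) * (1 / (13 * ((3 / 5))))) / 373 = -54877 / 106678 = -0.51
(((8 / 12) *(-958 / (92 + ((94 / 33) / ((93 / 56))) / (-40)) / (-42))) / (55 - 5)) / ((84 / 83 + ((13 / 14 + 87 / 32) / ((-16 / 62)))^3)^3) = -1271271122165123653195561257084506865664 / 8639988227293086520284816118335819133732562698667965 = -0.00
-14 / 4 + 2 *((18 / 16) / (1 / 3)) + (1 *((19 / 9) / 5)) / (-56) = 8171 / 2520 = 3.24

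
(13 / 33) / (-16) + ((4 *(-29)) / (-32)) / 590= -0.02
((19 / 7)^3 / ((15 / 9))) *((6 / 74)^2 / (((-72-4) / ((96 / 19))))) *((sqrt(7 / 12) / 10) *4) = -4104 *sqrt(21) / 11739175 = -0.00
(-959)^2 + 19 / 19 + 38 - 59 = 919661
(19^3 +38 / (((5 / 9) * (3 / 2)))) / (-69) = -1501 / 15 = -100.07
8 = 8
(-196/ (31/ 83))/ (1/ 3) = -48804/ 31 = -1574.32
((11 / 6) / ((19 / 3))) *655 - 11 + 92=10283 / 38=270.61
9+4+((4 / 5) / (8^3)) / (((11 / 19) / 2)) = 45779 / 3520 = 13.01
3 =3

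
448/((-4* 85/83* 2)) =-4648/85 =-54.68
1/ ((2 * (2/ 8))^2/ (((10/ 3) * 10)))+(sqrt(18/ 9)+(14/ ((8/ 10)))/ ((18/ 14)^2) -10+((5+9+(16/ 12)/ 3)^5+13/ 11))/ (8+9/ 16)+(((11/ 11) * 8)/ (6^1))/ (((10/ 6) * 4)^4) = 73568.80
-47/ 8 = -5.88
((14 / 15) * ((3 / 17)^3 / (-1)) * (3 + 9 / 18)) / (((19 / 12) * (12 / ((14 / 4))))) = -3087 / 933470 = -0.00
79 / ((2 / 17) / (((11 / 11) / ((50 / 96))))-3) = -32232 / 1199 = -26.88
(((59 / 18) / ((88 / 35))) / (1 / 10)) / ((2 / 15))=51625 / 528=97.77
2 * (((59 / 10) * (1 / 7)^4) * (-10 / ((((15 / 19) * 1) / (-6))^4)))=-163.96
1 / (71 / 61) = 61 / 71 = 0.86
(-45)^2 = 2025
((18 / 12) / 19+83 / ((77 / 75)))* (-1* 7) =-236781 / 418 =-566.46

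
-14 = -14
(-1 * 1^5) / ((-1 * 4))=1 / 4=0.25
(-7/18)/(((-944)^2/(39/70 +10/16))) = -331/641617920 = -0.00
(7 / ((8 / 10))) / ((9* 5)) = 7 / 36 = 0.19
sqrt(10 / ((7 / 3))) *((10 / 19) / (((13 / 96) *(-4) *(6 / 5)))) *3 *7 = -600 *sqrt(210) / 247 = -35.20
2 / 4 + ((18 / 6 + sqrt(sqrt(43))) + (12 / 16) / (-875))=43^(1 / 4) + 12247 / 3500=6.06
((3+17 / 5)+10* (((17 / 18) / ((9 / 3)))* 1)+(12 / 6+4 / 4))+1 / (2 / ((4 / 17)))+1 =31363 / 2295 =13.67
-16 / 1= -16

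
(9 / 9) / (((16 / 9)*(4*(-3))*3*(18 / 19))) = -19 / 1152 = -0.02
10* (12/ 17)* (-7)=-840/ 17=-49.41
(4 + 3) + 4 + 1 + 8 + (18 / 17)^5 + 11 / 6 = 197338675 / 8519142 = 23.16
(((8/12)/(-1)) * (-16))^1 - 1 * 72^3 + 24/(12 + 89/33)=-543057944/1455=-373235.70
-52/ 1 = -52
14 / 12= 7 / 6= 1.17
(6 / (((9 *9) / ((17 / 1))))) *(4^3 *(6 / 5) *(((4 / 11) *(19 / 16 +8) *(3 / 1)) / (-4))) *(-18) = 239904 / 55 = 4361.89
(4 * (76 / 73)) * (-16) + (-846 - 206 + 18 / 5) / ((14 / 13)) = -2657569 / 2555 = -1040.14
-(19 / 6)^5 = -318.43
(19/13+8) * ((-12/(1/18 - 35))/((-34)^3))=-3321/40173601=-0.00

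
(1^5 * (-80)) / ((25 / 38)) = -608 / 5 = -121.60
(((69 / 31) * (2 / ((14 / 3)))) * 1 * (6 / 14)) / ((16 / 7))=621 / 3472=0.18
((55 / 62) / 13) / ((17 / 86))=2365 / 6851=0.35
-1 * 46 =-46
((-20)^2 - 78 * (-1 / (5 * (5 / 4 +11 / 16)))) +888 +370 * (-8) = -257912 / 155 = -1663.95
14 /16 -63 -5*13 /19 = -9963 /152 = -65.55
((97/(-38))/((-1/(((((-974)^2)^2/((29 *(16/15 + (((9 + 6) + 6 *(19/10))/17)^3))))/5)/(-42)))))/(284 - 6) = -670153595388118025/2376393075896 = -282004.52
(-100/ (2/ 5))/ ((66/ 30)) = -1250/ 11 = -113.64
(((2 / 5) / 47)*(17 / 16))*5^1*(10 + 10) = 85 / 94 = 0.90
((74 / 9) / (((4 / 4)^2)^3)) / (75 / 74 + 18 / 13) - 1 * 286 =-5867030 / 20763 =-282.57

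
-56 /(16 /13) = -91 /2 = -45.50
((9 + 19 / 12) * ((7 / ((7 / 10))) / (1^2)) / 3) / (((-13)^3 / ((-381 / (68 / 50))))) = 2016125 / 448188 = 4.50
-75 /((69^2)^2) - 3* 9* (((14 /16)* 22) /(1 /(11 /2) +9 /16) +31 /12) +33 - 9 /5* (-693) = 10142652564281 /19795952340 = 512.36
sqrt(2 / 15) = sqrt(30) / 15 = 0.37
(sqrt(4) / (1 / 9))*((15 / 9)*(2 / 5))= 12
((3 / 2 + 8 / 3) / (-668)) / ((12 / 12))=-25 / 4008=-0.01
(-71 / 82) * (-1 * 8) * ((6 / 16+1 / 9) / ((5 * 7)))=71 / 738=0.10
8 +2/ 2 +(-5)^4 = 634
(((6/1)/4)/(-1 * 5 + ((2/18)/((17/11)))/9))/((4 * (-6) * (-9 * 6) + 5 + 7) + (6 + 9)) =-153/673652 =-0.00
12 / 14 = 6 / 7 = 0.86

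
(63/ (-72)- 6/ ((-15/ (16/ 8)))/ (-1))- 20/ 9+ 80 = 27397/ 360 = 76.10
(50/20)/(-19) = -5/38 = -0.13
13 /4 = 3.25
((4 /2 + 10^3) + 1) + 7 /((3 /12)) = 1031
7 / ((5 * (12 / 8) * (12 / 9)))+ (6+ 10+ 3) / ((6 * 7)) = 121 / 105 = 1.15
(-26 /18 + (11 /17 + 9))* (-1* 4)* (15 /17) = -25100 /867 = -28.95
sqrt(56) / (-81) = -2 * sqrt(14) / 81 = -0.09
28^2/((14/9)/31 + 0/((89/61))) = 15624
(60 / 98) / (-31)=-30 / 1519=-0.02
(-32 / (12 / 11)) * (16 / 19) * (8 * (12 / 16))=-2816 / 19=-148.21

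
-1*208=-208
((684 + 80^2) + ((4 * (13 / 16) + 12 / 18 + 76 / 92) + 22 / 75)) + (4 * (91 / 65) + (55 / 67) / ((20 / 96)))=1093890621 / 154100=7098.58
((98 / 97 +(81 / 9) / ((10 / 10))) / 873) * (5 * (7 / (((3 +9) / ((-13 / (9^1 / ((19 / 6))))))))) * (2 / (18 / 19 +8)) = -31898321 / 932845896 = -0.03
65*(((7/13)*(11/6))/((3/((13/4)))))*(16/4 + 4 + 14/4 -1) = 35035/48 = 729.90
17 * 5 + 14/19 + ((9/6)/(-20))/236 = 15377703/179360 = 85.74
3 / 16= 0.19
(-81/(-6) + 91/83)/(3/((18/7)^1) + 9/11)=79959/10873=7.35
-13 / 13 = -1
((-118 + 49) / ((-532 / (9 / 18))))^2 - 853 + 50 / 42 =-2892976181 / 3396288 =-851.81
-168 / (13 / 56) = -723.69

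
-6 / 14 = -0.43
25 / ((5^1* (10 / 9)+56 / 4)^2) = 2025 / 30976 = 0.07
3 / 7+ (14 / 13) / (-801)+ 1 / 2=135173 / 145782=0.93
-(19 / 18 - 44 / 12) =47 / 18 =2.61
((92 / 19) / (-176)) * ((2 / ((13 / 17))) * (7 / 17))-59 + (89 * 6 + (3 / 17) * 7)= 43990927 / 92378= 476.21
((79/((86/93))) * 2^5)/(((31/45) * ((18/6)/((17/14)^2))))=4109580/2107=1950.44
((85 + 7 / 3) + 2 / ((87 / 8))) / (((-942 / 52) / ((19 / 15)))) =-139308 / 22765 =-6.12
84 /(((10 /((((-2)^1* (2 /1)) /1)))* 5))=-168 /25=-6.72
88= 88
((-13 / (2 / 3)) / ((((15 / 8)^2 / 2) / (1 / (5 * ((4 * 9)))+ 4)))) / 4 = -37492 / 3375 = -11.11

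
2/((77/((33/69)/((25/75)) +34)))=1630/1771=0.92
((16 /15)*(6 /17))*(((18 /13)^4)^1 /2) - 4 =-8031124 /2427685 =-3.31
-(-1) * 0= 0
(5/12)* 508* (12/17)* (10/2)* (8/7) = 101600/119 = 853.78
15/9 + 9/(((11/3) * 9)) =64/33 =1.94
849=849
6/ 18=1/ 3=0.33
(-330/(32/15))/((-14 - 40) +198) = -275/256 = -1.07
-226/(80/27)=-3051/40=-76.28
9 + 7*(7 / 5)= 94 / 5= 18.80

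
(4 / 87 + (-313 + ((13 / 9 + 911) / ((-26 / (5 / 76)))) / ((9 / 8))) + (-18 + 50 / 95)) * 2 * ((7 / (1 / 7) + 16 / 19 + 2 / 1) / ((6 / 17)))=-3230209077815 / 33071571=-97673.29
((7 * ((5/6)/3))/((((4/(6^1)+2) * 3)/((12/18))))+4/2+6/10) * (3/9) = 2983/3240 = 0.92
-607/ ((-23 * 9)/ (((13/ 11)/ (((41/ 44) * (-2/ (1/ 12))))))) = -7891/ 50922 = -0.15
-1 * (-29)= 29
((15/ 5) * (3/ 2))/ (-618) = -3/ 412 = -0.01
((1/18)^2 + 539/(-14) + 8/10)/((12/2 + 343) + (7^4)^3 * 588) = -0.00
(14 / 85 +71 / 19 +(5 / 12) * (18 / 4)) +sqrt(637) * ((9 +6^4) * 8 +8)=74633 / 12920 +73136 * sqrt(13)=263701.37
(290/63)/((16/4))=145/126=1.15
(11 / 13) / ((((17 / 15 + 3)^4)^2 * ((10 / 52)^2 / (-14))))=-0.00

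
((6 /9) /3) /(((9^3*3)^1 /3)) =0.00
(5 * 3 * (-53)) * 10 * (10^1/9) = -26500/3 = -8833.33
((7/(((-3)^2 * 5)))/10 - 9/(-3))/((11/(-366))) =-82777/825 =-100.34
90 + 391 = 481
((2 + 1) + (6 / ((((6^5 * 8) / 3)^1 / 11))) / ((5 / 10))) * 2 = 5195 / 864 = 6.01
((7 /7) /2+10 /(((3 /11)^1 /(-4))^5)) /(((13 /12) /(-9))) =507434498 /9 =56381610.89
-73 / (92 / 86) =-3139 / 46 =-68.24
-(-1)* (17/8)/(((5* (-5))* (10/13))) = -221/2000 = -0.11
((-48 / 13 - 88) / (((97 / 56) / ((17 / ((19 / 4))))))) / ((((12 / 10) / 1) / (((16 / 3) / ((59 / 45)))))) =-642.22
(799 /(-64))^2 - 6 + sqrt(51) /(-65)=149.75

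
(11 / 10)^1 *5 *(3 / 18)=11 / 12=0.92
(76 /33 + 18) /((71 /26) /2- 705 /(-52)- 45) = -8710 /12903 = -0.68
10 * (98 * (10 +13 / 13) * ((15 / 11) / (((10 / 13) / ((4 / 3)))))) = 25480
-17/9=-1.89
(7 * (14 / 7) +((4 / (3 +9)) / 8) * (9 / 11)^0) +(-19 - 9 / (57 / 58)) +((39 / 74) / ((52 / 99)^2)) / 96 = -395754559 / 28075008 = -14.10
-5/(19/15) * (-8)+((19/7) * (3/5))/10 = 211083/6650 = 31.74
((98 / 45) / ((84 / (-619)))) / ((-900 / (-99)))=-47663 / 27000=-1.77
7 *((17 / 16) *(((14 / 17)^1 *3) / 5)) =147 / 40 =3.68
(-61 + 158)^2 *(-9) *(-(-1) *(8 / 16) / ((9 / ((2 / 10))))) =-9409 / 10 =-940.90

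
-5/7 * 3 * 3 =-45/7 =-6.43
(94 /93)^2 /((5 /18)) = 17672 /4805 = 3.68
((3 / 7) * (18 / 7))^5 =459165024 / 282475249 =1.63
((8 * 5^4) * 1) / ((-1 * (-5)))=1000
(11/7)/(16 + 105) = 1/77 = 0.01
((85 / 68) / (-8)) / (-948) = 5 / 30336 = 0.00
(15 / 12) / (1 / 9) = 11.25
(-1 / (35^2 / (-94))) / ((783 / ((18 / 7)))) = 188 / 746025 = 0.00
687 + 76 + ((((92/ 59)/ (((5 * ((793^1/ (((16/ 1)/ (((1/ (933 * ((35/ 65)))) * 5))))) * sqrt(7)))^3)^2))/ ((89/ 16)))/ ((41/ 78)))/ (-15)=18514686148410715921142866362783772392457/ 24265643721606245679160881209716796875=763.00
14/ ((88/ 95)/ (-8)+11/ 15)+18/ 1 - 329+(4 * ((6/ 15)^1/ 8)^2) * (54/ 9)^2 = -633533/ 2200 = -287.97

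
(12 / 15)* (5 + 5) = 8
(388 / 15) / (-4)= -97 / 15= -6.47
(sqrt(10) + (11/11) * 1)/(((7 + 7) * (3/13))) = 1.29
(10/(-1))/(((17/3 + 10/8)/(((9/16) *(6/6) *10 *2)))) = -1350/83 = -16.27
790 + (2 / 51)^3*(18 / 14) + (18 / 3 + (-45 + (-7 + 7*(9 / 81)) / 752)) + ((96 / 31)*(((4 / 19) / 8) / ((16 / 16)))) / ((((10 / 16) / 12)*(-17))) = 750.90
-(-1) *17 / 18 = 0.94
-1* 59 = -59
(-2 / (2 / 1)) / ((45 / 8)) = -8 / 45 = -0.18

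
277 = 277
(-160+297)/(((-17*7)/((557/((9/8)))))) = -610472/1071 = -570.00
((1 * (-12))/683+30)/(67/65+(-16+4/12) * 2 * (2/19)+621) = 37935495/782855966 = 0.05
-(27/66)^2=-81/484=-0.17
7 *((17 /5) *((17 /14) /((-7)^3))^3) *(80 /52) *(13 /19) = -83521 /75138416234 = -0.00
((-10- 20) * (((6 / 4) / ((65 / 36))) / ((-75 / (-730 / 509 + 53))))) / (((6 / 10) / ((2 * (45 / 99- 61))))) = -96815088 / 27995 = -3458.30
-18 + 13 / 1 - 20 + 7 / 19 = -468 / 19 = -24.63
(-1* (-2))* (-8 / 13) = -16 / 13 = -1.23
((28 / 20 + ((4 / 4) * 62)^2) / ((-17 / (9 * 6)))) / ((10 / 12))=-366444 / 25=-14657.76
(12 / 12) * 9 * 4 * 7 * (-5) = -1260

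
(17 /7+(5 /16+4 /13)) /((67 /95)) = 421705 /97552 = 4.32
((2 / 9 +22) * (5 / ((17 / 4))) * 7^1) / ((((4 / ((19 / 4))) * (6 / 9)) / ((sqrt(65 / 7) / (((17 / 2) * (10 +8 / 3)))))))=9.23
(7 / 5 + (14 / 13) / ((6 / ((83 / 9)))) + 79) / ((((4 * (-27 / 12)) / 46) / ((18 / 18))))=-6624322 / 15795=-419.39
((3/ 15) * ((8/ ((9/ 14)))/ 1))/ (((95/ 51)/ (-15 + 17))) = 3808/ 1425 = 2.67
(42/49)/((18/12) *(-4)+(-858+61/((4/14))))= -12/9107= -0.00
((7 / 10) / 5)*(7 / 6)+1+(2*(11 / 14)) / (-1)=-857 / 2100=-0.41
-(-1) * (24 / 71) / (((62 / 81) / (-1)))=-972 / 2201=-0.44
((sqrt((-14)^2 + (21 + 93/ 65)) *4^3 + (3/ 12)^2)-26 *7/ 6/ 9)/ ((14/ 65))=-92885/ 6048 + 32 *sqrt(922870)/ 7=4376.24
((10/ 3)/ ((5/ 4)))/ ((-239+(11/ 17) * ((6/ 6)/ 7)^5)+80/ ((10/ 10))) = -0.02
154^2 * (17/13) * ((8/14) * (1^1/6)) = 115192/39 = 2953.64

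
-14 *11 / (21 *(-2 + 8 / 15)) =5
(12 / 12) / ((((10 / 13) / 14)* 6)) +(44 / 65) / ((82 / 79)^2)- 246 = -158874611 / 655590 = -242.34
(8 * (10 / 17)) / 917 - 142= -2213558 / 15589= -141.99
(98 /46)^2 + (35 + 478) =273778 /529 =517.54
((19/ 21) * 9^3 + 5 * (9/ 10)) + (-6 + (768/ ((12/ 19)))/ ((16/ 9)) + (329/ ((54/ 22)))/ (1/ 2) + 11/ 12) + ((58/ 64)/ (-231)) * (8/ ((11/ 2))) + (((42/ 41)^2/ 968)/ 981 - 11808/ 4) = -22475629705057/ 16761056004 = -1340.94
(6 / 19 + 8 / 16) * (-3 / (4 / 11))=-1023 / 152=-6.73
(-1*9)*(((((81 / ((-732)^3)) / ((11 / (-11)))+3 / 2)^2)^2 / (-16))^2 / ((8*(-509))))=457434474806576939969353935081990474216656657723288066343849 / 2067300295774323389614060443463591317105822199869971593085059072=0.00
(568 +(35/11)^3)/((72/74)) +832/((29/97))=4724214323/1389564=3399.78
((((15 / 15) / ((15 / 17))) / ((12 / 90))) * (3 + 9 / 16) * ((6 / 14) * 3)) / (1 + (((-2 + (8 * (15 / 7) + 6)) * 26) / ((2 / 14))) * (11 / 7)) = 8721 / 1354720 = 0.01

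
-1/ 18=-0.06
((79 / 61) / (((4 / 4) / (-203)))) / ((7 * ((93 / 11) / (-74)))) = 1864874 / 5673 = 328.73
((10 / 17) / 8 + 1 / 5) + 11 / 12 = 607 / 510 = 1.19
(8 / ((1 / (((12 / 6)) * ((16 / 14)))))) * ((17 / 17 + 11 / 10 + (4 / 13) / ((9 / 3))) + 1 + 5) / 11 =29248 / 2145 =13.64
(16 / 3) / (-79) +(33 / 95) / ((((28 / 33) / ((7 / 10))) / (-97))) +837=728706379 / 900600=809.13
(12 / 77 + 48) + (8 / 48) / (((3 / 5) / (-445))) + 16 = -59.46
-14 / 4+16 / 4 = 1 / 2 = 0.50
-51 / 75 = -17 / 25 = -0.68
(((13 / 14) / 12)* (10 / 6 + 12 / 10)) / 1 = 559 / 2520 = 0.22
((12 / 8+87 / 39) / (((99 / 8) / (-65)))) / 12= -485 / 297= -1.63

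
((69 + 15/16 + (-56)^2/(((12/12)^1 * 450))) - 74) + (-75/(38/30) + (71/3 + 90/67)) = -143415001/4582800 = -31.29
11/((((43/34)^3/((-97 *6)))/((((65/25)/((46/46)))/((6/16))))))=-8722972544/397535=-21942.65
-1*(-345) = 345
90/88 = 45/44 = 1.02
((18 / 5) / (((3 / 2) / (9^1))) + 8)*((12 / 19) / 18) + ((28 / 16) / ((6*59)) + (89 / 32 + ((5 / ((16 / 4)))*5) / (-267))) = 60681609 / 15963040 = 3.80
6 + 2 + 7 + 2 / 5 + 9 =122 / 5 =24.40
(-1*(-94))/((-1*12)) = -47/6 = -7.83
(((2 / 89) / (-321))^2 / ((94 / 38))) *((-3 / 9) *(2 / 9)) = -152 / 1035742268709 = -0.00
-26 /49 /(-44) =13 /1078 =0.01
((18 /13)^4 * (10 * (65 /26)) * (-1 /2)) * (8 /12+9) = -12684600 /28561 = -444.12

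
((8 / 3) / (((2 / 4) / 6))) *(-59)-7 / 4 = -7559 / 4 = -1889.75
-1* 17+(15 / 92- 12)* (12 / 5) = -45.41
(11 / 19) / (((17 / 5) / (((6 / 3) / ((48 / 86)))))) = 2365 / 3876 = 0.61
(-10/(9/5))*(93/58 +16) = -25525/261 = -97.80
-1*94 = -94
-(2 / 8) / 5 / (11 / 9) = -9 / 220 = -0.04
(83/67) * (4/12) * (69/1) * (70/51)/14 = 9545/3417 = 2.79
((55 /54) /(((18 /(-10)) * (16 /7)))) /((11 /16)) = -0.36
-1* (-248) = 248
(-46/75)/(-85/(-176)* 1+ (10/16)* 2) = -8096/22875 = -0.35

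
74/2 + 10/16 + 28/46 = 7035/184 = 38.23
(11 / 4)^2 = 121 / 16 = 7.56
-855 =-855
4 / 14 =2 / 7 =0.29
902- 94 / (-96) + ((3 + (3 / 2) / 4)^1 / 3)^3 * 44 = 370801 / 384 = 965.63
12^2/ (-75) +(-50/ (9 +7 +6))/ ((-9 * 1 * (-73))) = -347521/ 180675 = -1.92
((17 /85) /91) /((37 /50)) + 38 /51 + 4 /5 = 1329148 /858585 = 1.55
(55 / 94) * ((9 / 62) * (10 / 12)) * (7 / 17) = 5775 / 198152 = 0.03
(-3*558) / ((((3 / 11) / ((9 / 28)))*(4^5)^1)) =-27621 / 14336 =-1.93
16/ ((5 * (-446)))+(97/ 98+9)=1090801/ 109270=9.98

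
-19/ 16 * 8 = -19/ 2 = -9.50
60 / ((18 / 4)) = 40 / 3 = 13.33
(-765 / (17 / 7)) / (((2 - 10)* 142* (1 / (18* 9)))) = 25515 / 568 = 44.92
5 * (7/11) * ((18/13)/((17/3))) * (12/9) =2520/2431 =1.04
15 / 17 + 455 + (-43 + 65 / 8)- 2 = 56985 / 136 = 419.01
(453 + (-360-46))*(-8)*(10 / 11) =-3760 / 11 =-341.82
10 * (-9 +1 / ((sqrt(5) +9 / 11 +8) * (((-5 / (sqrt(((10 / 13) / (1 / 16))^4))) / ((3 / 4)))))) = -43720410 / 371969 +1161600 * sqrt(5) / 371969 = -110.55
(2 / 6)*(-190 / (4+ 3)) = -190 / 21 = -9.05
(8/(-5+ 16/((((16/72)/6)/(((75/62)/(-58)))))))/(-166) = 0.00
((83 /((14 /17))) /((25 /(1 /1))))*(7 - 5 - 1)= 1411 /350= 4.03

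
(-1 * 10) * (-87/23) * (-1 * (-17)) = 14790/23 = 643.04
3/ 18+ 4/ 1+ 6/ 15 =137/ 30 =4.57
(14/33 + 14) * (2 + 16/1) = 2856/11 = 259.64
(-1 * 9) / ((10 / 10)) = -9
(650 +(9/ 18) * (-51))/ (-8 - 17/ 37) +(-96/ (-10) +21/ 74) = -3702382/ 57905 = -63.94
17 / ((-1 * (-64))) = 17 / 64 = 0.27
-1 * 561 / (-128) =561 / 128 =4.38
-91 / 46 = -1.98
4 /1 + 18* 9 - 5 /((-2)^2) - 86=315 /4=78.75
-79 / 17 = -4.65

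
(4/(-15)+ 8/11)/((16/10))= 0.29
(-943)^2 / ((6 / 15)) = 4446245 / 2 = 2223122.50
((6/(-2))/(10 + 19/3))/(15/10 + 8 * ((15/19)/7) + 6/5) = -570/11179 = -0.05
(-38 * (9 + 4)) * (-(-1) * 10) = -4940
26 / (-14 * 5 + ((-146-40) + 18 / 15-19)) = -130 / 1369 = -0.09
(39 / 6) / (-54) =-13 / 108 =-0.12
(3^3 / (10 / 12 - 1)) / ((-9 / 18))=324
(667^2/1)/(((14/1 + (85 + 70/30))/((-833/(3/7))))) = -2594147759/304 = -8533380.79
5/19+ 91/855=0.37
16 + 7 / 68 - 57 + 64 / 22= -28415 / 748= -37.99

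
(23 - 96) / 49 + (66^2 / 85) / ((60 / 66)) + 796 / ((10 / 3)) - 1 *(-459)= 15674602 / 20825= 752.68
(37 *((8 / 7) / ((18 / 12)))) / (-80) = -37 / 105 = -0.35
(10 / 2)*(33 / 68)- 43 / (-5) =3749 / 340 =11.03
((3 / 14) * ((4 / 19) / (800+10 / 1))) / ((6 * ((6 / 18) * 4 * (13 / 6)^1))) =1 / 311220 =0.00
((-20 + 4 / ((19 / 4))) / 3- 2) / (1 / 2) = -956 / 57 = -16.77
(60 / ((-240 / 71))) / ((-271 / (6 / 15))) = 71 / 2710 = 0.03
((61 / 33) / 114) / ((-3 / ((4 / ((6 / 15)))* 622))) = -189710 / 5643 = -33.62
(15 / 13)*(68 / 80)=51 / 52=0.98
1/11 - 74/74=-10/11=-0.91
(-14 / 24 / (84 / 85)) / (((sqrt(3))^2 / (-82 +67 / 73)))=167705 / 10512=15.95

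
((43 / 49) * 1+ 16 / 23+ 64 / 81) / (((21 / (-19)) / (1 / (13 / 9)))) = -4099079 / 2769039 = -1.48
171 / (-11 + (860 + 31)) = 171 / 880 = 0.19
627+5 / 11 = 6902 / 11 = 627.45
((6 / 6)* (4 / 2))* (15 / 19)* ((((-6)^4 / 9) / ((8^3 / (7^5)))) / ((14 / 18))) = 9596.10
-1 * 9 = -9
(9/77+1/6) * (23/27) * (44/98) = 0.11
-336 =-336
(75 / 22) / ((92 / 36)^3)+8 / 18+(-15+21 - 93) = -208025971 / 2409066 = -86.35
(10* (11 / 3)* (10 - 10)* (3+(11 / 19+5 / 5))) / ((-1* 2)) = 0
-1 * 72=-72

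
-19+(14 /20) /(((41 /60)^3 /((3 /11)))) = -13950889 /758131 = -18.40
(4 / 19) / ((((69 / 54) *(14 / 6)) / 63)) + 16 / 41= 86696 / 17917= 4.84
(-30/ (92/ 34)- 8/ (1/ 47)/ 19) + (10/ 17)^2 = -3855777/ 126293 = -30.53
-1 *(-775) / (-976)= -775 / 976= -0.79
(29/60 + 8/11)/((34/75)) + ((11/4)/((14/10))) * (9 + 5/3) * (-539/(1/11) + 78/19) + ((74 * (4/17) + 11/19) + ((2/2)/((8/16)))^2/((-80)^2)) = -14817543682787/119380800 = -124119.99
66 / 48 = 11 / 8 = 1.38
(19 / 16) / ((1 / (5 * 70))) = 3325 / 8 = 415.62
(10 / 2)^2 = 25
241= 241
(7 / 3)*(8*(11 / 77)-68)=-156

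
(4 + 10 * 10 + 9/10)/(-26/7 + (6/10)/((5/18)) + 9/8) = -146860/601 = -244.36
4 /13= 0.31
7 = 7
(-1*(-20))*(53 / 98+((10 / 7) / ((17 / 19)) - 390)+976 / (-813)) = -5269695430 / 677229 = -7781.26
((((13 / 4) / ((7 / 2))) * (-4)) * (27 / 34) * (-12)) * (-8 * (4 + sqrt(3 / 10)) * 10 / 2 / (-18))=936 * sqrt(30) / 119 + 37440 / 119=357.70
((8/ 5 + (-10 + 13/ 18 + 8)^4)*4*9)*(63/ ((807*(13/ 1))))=15673091/ 16995420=0.92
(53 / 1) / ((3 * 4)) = 53 / 12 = 4.42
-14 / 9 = -1.56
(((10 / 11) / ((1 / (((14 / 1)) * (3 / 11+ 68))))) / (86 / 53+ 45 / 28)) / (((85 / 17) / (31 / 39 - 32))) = -37977156784 / 22618167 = -1679.06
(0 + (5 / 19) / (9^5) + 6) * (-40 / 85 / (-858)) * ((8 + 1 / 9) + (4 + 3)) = 215410912 / 4331775591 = 0.05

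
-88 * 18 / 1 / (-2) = 792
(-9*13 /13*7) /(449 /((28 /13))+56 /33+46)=-58212 /236693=-0.25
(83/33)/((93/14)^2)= 16268/285417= 0.06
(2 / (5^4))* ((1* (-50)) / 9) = -4 / 225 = -0.02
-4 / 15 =-0.27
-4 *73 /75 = -292 /75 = -3.89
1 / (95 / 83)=83 / 95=0.87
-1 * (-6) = 6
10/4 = 5/2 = 2.50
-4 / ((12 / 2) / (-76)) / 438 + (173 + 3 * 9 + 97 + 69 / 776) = 151524413 / 509832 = 297.20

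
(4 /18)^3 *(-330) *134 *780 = -30659200 /81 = -378508.64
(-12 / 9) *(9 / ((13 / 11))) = -132 / 13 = -10.15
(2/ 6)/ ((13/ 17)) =17/ 39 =0.44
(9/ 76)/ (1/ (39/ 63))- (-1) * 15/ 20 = 219/ 266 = 0.82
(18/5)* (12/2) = 108/5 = 21.60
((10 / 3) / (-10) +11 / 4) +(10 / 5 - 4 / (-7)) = 4.99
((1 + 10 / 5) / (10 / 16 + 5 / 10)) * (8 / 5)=64 / 15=4.27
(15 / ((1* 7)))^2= 225 / 49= 4.59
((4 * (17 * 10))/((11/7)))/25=952/55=17.31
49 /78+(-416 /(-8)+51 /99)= 15199 /286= 53.14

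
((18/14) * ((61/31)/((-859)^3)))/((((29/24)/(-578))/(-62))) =-15231456/128669475137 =-0.00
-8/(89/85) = -680/89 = -7.64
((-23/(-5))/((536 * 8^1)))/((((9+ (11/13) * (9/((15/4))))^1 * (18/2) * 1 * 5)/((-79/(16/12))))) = -23621/184469760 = -0.00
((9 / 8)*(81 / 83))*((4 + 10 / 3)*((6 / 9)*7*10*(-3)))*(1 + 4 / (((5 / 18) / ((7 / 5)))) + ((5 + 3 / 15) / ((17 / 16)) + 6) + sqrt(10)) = -39694.82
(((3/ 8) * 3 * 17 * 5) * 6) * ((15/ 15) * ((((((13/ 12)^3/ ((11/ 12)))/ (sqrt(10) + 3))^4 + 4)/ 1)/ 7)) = 1429963569815034325/ 6528523567104 - 37626407472806815 * sqrt(10)/ 544043630592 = 328.07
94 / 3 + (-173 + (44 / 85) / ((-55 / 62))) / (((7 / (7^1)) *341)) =13401631 / 434775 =30.82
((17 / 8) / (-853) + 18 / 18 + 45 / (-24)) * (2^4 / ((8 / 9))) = -13473 / 853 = -15.79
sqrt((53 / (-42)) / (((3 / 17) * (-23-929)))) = sqrt(53) / 84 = 0.09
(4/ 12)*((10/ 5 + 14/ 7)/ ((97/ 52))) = 208/ 291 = 0.71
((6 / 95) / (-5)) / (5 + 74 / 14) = -7 / 5700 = -0.00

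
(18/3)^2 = 36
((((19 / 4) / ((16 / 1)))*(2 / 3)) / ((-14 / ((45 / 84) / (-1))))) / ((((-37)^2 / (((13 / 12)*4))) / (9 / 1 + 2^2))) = 0.00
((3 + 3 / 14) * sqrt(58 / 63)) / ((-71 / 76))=-570 * sqrt(406) / 3479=-3.30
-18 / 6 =-3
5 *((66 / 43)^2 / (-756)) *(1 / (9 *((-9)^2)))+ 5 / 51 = 47166950 / 481207797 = 0.10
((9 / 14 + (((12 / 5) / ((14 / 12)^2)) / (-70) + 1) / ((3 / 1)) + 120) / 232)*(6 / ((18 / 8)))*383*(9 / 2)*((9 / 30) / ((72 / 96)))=2383712719 / 2486750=958.57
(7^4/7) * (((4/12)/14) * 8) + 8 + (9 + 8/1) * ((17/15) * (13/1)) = 323.80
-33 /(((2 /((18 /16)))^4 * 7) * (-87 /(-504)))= -649539 /237568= -2.73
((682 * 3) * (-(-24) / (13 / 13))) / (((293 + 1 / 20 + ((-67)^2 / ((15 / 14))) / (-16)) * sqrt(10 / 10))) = 5892480 / 3743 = 1574.27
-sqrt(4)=-2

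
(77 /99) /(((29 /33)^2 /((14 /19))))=11858 /15979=0.74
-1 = -1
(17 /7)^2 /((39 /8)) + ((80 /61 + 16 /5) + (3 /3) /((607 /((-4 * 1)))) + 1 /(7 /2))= 2122912762 /353792985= 6.00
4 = 4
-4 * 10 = -40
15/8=1.88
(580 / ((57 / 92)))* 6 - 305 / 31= 3302525 / 589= 5607.00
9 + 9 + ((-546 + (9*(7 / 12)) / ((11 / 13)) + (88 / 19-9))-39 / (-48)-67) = -1980823 / 3344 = -592.35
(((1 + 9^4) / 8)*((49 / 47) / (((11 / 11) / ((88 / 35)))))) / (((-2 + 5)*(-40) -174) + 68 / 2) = -252637 / 30550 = -8.27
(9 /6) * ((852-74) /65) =1167 /65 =17.95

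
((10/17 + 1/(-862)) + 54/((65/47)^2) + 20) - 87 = -2363816331/61913150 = -38.18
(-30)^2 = 900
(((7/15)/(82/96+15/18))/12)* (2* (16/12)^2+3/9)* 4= 784/2187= 0.36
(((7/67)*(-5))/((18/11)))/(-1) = 385/1206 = 0.32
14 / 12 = 7 / 6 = 1.17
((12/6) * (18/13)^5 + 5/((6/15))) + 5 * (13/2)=20487321/371293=55.18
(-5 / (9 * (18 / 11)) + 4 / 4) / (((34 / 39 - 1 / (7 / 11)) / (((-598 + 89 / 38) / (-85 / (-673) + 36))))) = 16480797515 / 1058782524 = 15.57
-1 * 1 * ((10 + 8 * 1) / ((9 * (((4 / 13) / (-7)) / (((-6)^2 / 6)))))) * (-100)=-27300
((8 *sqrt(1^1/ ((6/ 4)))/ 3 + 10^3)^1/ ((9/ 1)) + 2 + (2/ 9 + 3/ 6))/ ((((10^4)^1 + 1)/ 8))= 64 *sqrt(6)/ 810081 + 2732/ 30003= 0.09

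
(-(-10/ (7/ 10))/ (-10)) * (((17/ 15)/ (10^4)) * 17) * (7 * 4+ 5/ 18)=-147101/ 1890000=-0.08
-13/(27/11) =-143/27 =-5.30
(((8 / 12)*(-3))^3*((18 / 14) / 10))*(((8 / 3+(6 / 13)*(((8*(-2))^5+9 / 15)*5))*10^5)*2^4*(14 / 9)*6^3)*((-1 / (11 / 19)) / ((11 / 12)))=-2521275372652714.56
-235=-235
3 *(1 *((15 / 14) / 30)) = 3 / 28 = 0.11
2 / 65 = 0.03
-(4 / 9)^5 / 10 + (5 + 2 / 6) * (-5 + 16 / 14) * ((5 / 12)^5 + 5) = -13639290851 / 132269760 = -103.12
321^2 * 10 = 1030410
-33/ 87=-11/ 29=-0.38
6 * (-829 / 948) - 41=-7307 / 158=-46.25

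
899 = 899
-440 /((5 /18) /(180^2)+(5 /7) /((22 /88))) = -359251200 /2332807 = -154.00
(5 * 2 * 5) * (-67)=-3350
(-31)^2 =961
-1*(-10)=10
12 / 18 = 2 / 3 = 0.67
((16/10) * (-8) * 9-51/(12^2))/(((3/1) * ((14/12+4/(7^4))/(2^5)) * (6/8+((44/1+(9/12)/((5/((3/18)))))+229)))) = -2130781856/552948843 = -3.85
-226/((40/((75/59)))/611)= -1035645/236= -4388.33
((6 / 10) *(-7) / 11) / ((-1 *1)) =21 / 55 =0.38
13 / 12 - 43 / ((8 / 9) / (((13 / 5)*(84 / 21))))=-30121 / 60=-502.02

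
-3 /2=-1.50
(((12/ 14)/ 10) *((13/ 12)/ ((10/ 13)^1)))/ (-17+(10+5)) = -169/ 2800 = -0.06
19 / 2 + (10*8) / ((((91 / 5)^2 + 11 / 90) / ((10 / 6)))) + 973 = 293127045 / 298226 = 982.90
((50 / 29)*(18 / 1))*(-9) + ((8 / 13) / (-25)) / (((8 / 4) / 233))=-2659528 / 9425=-282.18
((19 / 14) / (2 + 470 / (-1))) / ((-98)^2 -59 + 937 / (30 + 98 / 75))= -11153 / 36825409530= -0.00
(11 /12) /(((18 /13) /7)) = 1001 /216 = 4.63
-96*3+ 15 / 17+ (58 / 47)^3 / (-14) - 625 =-11270814518 / 12354937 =-912.25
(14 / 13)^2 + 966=163450 / 169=967.16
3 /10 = 0.30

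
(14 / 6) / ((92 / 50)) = 175 / 138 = 1.27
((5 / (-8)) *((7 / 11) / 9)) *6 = -35 / 132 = -0.27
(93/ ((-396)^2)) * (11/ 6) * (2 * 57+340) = 7037/ 14256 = 0.49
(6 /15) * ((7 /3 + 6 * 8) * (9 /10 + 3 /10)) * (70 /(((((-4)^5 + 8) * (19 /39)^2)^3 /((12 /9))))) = -1239770718459 /7709438628833840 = -0.00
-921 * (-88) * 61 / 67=4943928 / 67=73789.97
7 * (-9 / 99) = -7 / 11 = -0.64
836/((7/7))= 836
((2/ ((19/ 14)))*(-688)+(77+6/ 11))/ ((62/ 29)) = -5675213/ 12958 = -437.97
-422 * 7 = -2954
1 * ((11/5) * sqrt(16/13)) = 44 * sqrt(13)/65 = 2.44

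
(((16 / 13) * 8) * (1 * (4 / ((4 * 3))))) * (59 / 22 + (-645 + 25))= -289728 / 143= -2026.07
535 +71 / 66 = 35381 / 66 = 536.08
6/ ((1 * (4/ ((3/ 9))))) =1/ 2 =0.50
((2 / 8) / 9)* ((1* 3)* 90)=15 / 2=7.50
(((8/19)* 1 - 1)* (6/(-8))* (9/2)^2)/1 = 2673/304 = 8.79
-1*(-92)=92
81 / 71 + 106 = 7607 / 71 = 107.14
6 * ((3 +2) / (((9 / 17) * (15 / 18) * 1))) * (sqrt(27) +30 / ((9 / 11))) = 204 * sqrt(3) +7480 / 3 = 2846.67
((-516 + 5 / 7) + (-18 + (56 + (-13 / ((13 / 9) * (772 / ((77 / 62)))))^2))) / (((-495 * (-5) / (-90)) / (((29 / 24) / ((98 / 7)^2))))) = 221968967784397 / 2074512359377920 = 0.11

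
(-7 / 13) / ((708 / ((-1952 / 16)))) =427 / 4602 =0.09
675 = 675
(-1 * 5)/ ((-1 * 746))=5/ 746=0.01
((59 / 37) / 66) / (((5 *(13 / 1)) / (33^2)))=1947 / 4810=0.40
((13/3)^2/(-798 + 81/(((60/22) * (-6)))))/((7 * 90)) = -338/9105453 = -0.00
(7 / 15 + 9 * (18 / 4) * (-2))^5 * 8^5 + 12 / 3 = -84291659936847472324 / 759375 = -111001362879799.14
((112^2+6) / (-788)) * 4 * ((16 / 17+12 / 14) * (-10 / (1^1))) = 26857000 / 23443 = 1145.63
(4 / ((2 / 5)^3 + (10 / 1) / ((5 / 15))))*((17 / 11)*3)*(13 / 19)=165750 / 392711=0.42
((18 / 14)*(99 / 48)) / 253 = 27 / 2576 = 0.01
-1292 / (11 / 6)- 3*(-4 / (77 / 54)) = -53616 / 77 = -696.31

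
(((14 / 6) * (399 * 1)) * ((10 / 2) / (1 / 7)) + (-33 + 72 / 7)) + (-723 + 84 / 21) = 222903 / 7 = 31843.29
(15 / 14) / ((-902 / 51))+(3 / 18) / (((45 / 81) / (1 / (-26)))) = -14799 / 205205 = -0.07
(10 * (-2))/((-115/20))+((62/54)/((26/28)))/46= 28297/8073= 3.51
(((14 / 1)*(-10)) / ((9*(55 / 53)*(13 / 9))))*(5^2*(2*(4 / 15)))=-59360 / 429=-138.37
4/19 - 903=-902.79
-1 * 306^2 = -93636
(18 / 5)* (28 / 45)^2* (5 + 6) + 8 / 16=35621 / 2250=15.83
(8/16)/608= 1/1216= 0.00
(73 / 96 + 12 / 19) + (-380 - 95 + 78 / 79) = -68102747 / 144096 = -472.62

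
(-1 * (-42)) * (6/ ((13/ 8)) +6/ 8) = 4851/ 26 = 186.58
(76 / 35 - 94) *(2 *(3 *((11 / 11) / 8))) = -4821 / 70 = -68.87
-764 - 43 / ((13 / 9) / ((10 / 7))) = -73394 / 91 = -806.53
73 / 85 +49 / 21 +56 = 15094 / 255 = 59.19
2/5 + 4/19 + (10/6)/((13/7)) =5587/3705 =1.51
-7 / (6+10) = -7 / 16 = -0.44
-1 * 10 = -10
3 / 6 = 1 / 2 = 0.50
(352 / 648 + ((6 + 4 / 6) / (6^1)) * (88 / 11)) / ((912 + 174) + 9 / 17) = 0.01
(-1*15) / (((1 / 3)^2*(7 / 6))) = -810 / 7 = -115.71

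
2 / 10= 1 / 5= 0.20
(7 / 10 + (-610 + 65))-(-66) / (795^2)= -229340761 / 421350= -544.30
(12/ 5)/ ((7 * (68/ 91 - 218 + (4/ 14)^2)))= -546/ 345845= -0.00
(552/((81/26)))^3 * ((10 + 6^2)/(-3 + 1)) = -2518264532992/19683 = -127941092.97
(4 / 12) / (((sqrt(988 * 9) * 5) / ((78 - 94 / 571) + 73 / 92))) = 4130531 * sqrt(247) / 1167786360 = 0.06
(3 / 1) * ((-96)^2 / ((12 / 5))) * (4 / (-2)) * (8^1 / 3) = -61440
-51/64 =-0.80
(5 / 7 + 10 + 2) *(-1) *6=-534 / 7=-76.29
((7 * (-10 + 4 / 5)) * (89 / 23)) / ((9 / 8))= -9968 / 45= -221.51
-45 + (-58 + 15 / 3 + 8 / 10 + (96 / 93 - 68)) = -25446 / 155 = -164.17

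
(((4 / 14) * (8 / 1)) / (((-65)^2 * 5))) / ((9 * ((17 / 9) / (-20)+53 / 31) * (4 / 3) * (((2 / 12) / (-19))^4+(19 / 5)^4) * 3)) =2094310598400 / 234686400950604749419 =0.00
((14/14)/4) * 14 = 7/2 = 3.50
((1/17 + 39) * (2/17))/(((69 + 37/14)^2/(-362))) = -94224256/290736601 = -0.32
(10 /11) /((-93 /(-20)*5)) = 0.04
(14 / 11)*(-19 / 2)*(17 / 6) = -2261 / 66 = -34.26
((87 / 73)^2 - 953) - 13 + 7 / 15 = -964.11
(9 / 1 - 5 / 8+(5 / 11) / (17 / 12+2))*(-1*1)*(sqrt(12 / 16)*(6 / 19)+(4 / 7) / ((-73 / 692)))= 10621162 / 230461 - 92091*sqrt(3) / 68552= 43.76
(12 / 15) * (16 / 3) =64 / 15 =4.27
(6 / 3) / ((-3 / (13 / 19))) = -26 / 57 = -0.46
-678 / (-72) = 113 / 12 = 9.42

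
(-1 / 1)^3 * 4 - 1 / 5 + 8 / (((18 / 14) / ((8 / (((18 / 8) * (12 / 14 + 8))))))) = -21371 / 12555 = -1.70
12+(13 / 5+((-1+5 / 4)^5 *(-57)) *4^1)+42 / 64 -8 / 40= 14.83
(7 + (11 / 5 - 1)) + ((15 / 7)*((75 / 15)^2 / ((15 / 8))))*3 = 3287 / 35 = 93.91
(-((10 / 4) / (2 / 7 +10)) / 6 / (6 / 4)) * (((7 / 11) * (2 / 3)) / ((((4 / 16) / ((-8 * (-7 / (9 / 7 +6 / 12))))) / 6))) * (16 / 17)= -614656 / 75735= -8.12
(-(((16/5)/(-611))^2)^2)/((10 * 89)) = -32768/38761883264528125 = -0.00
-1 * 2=-2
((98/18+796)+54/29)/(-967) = -0.83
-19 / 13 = -1.46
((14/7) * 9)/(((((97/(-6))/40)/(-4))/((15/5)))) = 534.43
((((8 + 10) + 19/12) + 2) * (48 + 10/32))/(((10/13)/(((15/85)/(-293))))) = -2602691/3187840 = -0.82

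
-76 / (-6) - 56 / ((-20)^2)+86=14779 / 150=98.53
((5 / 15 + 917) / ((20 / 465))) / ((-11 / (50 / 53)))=-1066400 / 583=-1829.16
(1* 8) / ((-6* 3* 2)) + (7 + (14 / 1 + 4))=223 / 9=24.78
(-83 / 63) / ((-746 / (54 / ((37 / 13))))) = 3237 / 96607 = 0.03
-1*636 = -636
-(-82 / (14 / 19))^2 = -606841 / 49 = -12384.51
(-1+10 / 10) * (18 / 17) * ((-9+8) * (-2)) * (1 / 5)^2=0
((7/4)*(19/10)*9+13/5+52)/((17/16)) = 6762/85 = 79.55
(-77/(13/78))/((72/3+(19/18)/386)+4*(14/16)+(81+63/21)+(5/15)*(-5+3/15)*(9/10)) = -80249400/19117897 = -4.20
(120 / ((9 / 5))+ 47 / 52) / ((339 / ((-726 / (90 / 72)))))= -2550922 / 22035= -115.77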